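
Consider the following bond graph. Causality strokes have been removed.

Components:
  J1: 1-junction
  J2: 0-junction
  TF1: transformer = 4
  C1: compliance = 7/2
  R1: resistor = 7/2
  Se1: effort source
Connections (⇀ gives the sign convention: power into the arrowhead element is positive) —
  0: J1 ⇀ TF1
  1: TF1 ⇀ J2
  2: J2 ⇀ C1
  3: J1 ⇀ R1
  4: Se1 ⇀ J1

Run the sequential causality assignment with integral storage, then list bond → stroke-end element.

β0 stroke→J1
β1 stroke→TF1
β2 stroke→J2
β3 stroke→R1
β4 stroke→J1

#4 →J1  (source Se1 imposes e)
#2 →J2  (C1 integral (e out))
#1 →TF1  (J2: bond 2 brought effort, rest push out)
#0 →J1  (through TF1, causality passes straight; one stroke at TF1)
#3 →R1  (closing 1-jn rule on J1)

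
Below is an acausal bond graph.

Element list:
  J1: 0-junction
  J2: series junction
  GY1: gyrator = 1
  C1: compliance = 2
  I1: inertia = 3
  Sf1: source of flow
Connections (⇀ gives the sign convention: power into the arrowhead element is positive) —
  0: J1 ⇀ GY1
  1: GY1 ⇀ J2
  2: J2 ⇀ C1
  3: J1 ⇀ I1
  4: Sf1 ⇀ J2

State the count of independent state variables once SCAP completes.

#4 stroke→Sf1  (Sf1 (Sf) sets flow on bond)
#1 stroke→J2  (J2: bond 4 brought flow, rest push out)
#2 stroke→J2  (common-f at J2 fixed by 4)
#0 stroke→J1  (GY1 both-in/both-out from 1)
#3 stroke→I1  (J1 effort already set via bond 0)

2  (C1, I1 all integral)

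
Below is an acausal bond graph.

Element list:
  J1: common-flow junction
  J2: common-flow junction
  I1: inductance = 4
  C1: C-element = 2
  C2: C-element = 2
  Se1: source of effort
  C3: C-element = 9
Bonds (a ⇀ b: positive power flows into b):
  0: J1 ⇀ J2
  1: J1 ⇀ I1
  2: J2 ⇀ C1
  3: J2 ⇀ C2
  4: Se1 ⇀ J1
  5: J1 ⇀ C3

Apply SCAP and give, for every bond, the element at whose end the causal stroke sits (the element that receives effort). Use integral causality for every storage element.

b0 stroke→J1
b1 stroke→I1
b2 stroke→J2
b3 stroke→J2
b4 stroke→J1
b5 stroke→J1

bond 4 stroke at J1  (Se1: effort source, stroke at far end)
bond 1 stroke at I1  (I1: I, integral causality)
bond 0 stroke at J1  (J1: bond 1 brought flow, rest push out)
bond 5 stroke at J1  (J1: bond 1 brought flow, rest push out)
bond 2 stroke at J2  (J2: bond 0 brought flow, rest push out)
bond 3 stroke at J2  (1-jn J2 has f-setter on 0)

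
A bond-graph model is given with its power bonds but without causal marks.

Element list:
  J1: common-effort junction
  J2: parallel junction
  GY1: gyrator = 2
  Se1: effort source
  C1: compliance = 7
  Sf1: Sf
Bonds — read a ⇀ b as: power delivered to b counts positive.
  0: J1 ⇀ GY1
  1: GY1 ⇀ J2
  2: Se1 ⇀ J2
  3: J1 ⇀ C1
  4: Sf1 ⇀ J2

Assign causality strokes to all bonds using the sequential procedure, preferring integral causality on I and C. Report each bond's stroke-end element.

b2 →J2  (source Se1 imposes e)
b4 →Sf1  (Sf1 (Sf) sets flow on bond)
b1 →GY1  (J2: bond 2 brought effort, rest push out)
b0 →GY1  (GY1 both-in/both-out from 1)
b3 →J1  (closing 0-jn rule on J1)

#0 stroke at GY1
#1 stroke at GY1
#2 stroke at J2
#3 stroke at J1
#4 stroke at Sf1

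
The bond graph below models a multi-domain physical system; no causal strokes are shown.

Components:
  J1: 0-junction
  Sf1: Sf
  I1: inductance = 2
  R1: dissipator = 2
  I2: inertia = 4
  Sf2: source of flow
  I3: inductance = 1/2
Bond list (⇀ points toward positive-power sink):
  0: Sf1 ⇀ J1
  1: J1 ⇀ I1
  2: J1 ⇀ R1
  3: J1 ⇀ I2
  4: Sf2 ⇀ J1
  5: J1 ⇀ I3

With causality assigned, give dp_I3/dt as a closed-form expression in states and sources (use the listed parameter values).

β0 →Sf1  (Sf1: flow source, stroke at near end)
β4 →Sf2  (Sf2 (Sf) sets flow on bond)
β1 →I1  (prefer integral on I1)
β3 →I2  (I2: I, integral causality)
β5 →I3  (prefer integral on I3)
β2 →J1  (only one effort-in slot at J1)

dp_I3/dt = 2*F_Sf1 + 2*F_Sf2 - p_I1 - p_I2/2 - 4*p_I3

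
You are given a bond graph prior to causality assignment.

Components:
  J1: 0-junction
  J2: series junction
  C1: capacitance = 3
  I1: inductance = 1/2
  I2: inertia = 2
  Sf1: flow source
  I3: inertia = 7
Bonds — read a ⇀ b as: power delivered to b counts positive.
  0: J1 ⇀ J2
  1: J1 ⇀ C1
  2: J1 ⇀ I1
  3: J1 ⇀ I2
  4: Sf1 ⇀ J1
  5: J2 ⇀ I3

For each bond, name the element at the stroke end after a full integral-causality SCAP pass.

β0 stroke→J2
β1 stroke→J1
β2 stroke→I1
β3 stroke→I2
β4 stroke→Sf1
β5 stroke→I3

b4 →Sf1  (Sf1 fixes flow; stroke at Sf1)
b1 →J1  (C1: C, integral causality)
b0 →J2  (J1: bond 1 brought effort, rest push out)
b2 →I1  (common-e at J1 fixed by 1)
b3 →I2  (J1 effort already set via bond 1)
b5 →I3  (J2 needs exactly one f-in)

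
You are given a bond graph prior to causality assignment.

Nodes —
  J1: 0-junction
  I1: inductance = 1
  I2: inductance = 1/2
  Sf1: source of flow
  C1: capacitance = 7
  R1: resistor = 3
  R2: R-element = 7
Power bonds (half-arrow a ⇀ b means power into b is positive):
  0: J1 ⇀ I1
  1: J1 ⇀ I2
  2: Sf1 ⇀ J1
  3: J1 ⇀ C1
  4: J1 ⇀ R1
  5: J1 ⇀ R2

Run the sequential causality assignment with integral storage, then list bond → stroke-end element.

bond 2 →Sf1  (Sf1 (Sf) sets flow on bond)
bond 0 →I1  (I1 outputs flow p/I1)
bond 1 →I2  (prefer integral on I2)
bond 3 →J1  (C1 outputs effort q/C1)
bond 4 →R1  (J1 effort already set via bond 3)
bond 5 →R2  (common-e at J1 fixed by 3)

b0 stroke at I1
b1 stroke at I2
b2 stroke at Sf1
b3 stroke at J1
b4 stroke at R1
b5 stroke at R2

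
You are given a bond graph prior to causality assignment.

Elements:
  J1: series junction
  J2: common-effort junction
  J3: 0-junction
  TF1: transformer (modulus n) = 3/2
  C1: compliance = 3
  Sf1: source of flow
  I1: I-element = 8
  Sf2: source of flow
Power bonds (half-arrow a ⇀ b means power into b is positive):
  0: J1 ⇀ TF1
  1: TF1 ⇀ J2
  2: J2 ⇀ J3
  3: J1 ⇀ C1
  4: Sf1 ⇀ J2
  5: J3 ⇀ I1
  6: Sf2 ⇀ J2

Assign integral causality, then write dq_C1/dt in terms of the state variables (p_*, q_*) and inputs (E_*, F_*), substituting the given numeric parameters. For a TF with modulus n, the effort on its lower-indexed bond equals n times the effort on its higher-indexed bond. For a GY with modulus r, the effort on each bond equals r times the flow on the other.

dq_C1/dt = -2*F_Sf1/3 - 2*F_Sf2/3 + p_I1/12

#4 stroke at Sf1  (Sf1 (Sf) sets flow on bond)
#6 stroke at Sf2  (Sf2 fixes flow; stroke at Sf2)
#3 stroke at J1  (C1 integral (e out))
#0 stroke at TF1  (only one flow-in slot at J1)
#1 stroke at J2  (through TF1, causality passes straight; one stroke at TF1)
#2 stroke at J3  (J2: bond 1 brought effort, rest push out)
#5 stroke at I1  (0-jn J3 has e-setter on 2)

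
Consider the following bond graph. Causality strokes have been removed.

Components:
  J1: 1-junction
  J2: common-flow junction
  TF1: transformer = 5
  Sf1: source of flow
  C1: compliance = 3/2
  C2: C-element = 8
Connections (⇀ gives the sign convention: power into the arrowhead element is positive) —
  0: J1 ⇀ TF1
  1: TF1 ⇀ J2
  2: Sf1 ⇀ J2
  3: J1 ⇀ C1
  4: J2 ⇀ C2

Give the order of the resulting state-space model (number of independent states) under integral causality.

bond 2 |Sf1  (Sf1 (Sf) sets flow on bond)
bond 1 |J2  (J2: bond 2 brought flow, rest push out)
bond 4 |J2  (1-jn J2 has f-setter on 2)
bond 0 |TF1  (TF TF1: opposite of bond 1)
bond 3 |J1  (J1: bond 0 brought flow, rest push out)

2  (C1, C2 all integral)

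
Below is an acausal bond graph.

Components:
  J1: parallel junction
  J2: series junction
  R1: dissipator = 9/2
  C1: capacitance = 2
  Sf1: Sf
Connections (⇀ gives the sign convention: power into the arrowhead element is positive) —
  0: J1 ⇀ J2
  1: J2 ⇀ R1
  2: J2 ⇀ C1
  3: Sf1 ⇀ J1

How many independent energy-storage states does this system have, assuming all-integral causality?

β3 stroke at Sf1  (Sf1 (Sf) sets flow on bond)
β0 stroke at J1  (only one effort-in slot at J1)
β1 stroke at J2  (J2: bond 0 brought flow, rest push out)
β2 stroke at J2  (J2 flow already set via bond 0)

1  (C1 all integral)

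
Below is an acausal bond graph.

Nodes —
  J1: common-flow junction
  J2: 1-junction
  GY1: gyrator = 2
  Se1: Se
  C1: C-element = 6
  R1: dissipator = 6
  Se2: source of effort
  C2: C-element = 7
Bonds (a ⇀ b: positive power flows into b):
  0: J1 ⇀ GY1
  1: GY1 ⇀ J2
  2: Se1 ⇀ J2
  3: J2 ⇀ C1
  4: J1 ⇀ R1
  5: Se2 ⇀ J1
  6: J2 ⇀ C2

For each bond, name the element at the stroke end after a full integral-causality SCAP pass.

bond 2 stroke→J2  (Se1 (Se) sets effort on bond)
bond 5 stroke→J1  (source Se2 imposes e)
bond 3 stroke→J2  (prefer integral on C1)
bond 6 stroke→J2  (C2 outputs effort q/C2)
bond 1 stroke→GY1  (only one flow-in slot at J2)
bond 0 stroke→GY1  (GY1 both-in/both-out from 1)
bond 4 stroke→J1  (1-jn J1 has f-setter on 0)

#0 stroke at GY1
#1 stroke at GY1
#2 stroke at J2
#3 stroke at J2
#4 stroke at J1
#5 stroke at J1
#6 stroke at J2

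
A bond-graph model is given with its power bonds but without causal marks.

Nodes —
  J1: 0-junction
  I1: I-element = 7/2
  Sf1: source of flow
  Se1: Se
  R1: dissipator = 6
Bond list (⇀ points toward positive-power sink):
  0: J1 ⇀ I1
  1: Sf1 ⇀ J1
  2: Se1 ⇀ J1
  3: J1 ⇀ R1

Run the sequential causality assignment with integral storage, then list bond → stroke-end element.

#0 stroke→I1
#1 stroke→Sf1
#2 stroke→J1
#3 stroke→R1

bond 1 stroke→Sf1  (Sf1 fixes flow; stroke at Sf1)
bond 2 stroke→J1  (Se1 (Se) sets effort on bond)
bond 0 stroke→I1  (0-jn J1 has e-setter on 2)
bond 3 stroke→R1  (0-jn J1 has e-setter on 2)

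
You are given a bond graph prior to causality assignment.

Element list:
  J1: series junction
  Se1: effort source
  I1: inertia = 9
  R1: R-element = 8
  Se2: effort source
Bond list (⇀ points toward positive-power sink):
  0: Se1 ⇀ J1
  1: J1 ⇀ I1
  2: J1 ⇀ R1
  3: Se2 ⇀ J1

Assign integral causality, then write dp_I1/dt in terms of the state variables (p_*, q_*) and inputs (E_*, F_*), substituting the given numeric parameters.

dp_I1/dt = E_Se1 + E_Se2 - 8*p_I1/9

#0 →J1  (source Se1 imposes e)
#3 →J1  (source Se2 imposes e)
#1 →I1  (prefer integral on I1)
#2 →J1  (J1: bond 1 brought flow, rest push out)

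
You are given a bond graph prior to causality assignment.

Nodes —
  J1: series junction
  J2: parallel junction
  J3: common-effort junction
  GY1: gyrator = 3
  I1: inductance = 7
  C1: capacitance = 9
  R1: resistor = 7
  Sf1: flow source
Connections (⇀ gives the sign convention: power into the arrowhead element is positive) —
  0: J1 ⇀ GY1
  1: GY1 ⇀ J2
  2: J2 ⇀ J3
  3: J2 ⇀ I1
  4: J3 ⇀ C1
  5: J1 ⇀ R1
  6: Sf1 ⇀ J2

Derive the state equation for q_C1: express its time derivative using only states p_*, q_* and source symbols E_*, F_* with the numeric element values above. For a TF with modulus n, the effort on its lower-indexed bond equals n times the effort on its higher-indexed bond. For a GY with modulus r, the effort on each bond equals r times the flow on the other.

bond 6 stroke at Sf1  (Sf1 fixes flow; stroke at Sf1)
bond 3 stroke at I1  (I1 integral (f out))
bond 4 stroke at J3  (C1 outputs effort q/C1)
bond 2 stroke at J2  (J3: bond 4 brought effort, rest push out)
bond 1 stroke at GY1  (common-e at J2 fixed by 2)
bond 0 stroke at GY1  (GY GY1: same side as bond 1)
bond 5 stroke at J1  (1-jn J1 has f-setter on 0)

dq_C1/dt = F_Sf1 - p_I1/7 - 7*q_C1/81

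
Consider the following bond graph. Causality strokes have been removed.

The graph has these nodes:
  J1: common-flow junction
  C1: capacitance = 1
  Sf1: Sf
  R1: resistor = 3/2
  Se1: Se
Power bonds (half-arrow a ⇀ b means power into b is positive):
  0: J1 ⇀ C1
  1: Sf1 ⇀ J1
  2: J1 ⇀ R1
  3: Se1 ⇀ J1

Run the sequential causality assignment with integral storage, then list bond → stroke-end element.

β0 stroke at J1
β1 stroke at Sf1
β2 stroke at J1
β3 stroke at J1

b1 stroke at Sf1  (source Sf1 imposes f)
b3 stroke at J1  (Se1: effort source, stroke at far end)
b0 stroke at J1  (J1: bond 1 brought flow, rest push out)
b2 stroke at J1  (J1 flow already set via bond 1)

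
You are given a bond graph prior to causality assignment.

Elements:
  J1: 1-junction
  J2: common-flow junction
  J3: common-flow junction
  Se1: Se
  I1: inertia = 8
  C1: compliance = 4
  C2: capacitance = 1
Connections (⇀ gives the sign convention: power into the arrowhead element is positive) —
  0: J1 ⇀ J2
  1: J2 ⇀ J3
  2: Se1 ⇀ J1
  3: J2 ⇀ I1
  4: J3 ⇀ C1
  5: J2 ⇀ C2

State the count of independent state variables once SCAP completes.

3  (C1, C2, I1 all integral)

β2 →J1  (Se1 (Se) sets effort on bond)
β0 →J2  (J1: last free bond brings flow in)
β3 →I1  (I1 integral (f out))
β1 →J2  (J2: bond 3 brought flow, rest push out)
β5 →J2  (J2 flow already set via bond 3)
β4 →J3  (J3: bond 1 brought flow, rest push out)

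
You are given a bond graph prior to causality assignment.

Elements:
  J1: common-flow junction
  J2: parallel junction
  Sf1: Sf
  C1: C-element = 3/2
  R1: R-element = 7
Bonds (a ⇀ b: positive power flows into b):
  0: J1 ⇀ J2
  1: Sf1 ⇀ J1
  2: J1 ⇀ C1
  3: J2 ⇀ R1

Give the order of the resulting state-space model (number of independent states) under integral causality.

1  (C1 all integral)

#1 stroke→Sf1  (source Sf1 imposes f)
#0 stroke→J1  (common-f at J1 fixed by 1)
#2 stroke→J1  (1-jn J1 has f-setter on 1)
#3 stroke→J2  (only one effort-in slot at J2)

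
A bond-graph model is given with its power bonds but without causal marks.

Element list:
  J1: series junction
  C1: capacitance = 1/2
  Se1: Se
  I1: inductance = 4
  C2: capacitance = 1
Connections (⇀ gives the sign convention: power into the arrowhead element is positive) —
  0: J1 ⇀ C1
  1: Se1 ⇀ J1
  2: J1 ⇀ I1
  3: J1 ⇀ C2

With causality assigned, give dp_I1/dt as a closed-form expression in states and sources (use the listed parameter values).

dp_I1/dt = E_Se1 - 2*q_C1 - q_C2

#1 stroke→J1  (source Se1 imposes e)
#0 stroke→J1  (C1 outputs effort q/C1)
#2 stroke→I1  (I1: I, integral causality)
#3 stroke→J1  (common-f at J1 fixed by 2)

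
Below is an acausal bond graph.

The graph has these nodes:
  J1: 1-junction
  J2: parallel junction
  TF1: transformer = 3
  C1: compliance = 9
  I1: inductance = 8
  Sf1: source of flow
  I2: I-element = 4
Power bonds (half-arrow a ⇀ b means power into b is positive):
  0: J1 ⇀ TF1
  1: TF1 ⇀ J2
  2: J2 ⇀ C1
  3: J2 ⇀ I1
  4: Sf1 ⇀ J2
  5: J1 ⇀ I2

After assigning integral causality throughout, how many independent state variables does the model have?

β4 stroke→Sf1  (Sf1 (Sf) sets flow on bond)
β2 stroke→J2  (prefer integral on C1)
β1 stroke→TF1  (J2 effort already set via bond 2)
β3 stroke→I1  (0-jn J2 has e-setter on 2)
β0 stroke→J1  (TF1 one-in-one-out from 1)
β5 stroke→I2  (J1 needs exactly one f-in)

3  (C1, I1, I2 all integral)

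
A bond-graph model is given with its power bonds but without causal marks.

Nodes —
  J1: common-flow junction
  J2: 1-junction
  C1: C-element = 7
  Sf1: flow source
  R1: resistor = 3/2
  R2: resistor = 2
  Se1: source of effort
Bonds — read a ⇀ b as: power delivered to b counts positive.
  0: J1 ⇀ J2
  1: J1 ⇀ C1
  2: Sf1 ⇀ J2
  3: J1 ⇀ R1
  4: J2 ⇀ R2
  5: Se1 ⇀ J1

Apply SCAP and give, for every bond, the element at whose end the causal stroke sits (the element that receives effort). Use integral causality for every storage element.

β2 stroke at Sf1  (Sf1 (Sf) sets flow on bond)
β5 stroke at J1  (Se1 (Se) sets effort on bond)
β0 stroke at J2  (J2: bond 2 brought flow, rest push out)
β4 stroke at J2  (J2 flow already set via bond 2)
β1 stroke at J1  (J1 flow already set via bond 0)
β3 stroke at J1  (common-f at J1 fixed by 0)

b0 stroke→J2
b1 stroke→J1
b2 stroke→Sf1
b3 stroke→J1
b4 stroke→J2
b5 stroke→J1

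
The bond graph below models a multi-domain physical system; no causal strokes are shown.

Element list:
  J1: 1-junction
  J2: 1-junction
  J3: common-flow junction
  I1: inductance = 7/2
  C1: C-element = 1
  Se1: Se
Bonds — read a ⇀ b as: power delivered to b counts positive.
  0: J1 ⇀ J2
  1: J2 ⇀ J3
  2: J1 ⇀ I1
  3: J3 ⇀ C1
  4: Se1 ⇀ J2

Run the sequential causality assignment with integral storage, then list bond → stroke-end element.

β0 |J1
β1 |J2
β2 |I1
β3 |J3
β4 |J2

bond 4 stroke at J2  (source Se1 imposes e)
bond 2 stroke at I1  (prefer integral on I1)
bond 0 stroke at J1  (J1: bond 2 brought flow, rest push out)
bond 1 stroke at J2  (J2: bond 0 brought flow, rest push out)
bond 3 stroke at J3  (J3: bond 1 brought flow, rest push out)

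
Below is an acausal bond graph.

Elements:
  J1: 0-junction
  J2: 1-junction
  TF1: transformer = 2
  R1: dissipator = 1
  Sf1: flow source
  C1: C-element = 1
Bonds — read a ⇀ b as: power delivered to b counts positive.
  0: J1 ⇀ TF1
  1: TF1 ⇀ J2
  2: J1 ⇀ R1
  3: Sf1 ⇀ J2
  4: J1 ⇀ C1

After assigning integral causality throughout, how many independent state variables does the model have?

b3 →Sf1  (source Sf1 imposes f)
b1 →J2  (1-jn J2 has f-setter on 3)
b0 →TF1  (TF1 one-in-one-out from 1)
b4 →J1  (C1 outputs effort q/C1)
b2 →R1  (J1 effort already set via bond 4)

1  (C1 all integral)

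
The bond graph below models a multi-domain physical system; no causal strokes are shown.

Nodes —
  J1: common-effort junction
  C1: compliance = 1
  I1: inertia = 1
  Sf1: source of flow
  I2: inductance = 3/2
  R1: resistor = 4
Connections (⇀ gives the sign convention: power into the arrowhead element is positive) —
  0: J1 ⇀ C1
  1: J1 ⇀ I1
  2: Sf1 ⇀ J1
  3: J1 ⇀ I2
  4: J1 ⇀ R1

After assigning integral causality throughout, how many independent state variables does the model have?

β2 stroke→Sf1  (Sf1 (Sf) sets flow on bond)
β0 stroke→J1  (C1 integral (e out))
β1 stroke→I1  (J1 effort already set via bond 0)
β3 stroke→I2  (common-e at J1 fixed by 0)
β4 stroke→R1  (common-e at J1 fixed by 0)

3  (C1, I1, I2 all integral)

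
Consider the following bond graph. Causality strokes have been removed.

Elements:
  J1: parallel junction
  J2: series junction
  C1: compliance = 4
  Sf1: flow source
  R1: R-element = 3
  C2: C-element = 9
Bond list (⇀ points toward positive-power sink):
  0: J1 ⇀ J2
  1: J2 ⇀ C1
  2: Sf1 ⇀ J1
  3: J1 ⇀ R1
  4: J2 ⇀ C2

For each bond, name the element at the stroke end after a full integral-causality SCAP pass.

bond 0 →J1
bond 1 →J2
bond 2 →Sf1
bond 3 →R1
bond 4 →J2

bond 2 stroke→Sf1  (Sf1: flow source, stroke at near end)
bond 1 stroke→J2  (C1 outputs effort q/C1)
bond 4 stroke→J2  (C2 outputs effort q/C2)
bond 0 stroke→J1  (closing 1-jn rule on J2)
bond 3 stroke→R1  (J1: bond 0 brought effort, rest push out)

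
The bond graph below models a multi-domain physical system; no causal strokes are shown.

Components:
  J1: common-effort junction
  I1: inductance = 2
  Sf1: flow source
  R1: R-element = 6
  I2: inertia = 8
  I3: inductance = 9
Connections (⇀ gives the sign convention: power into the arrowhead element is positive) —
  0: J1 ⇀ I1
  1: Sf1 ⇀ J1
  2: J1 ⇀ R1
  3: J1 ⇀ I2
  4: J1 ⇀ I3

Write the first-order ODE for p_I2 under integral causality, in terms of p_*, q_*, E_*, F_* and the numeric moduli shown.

#1 stroke→Sf1  (Sf1 (Sf) sets flow on bond)
#0 stroke→I1  (I1: I, integral causality)
#3 stroke→I2  (I2 integral (f out))
#4 stroke→I3  (I3 integral (f out))
#2 stroke→J1  (J1 needs exactly one e-in)

dp_I2/dt = 6*F_Sf1 - 3*p_I1 - 3*p_I2/4 - 2*p_I3/3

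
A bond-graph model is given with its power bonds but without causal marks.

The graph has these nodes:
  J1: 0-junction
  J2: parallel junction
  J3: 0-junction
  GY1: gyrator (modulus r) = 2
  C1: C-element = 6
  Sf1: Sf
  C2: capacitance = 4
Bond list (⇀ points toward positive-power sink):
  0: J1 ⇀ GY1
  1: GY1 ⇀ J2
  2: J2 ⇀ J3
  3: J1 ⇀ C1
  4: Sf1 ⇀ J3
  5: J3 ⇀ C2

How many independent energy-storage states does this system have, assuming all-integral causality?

2  (C1, C2 all integral)

β4 stroke at Sf1  (Sf1 fixes flow; stroke at Sf1)
β3 stroke at J1  (C1 integral (e out))
β0 stroke at GY1  (common-e at J1 fixed by 3)
β1 stroke at GY1  (GY GY1: same side as bond 0)
β2 stroke at J2  (closing 0-jn rule on J2)
β5 stroke at J3  (closing 0-jn rule on J3)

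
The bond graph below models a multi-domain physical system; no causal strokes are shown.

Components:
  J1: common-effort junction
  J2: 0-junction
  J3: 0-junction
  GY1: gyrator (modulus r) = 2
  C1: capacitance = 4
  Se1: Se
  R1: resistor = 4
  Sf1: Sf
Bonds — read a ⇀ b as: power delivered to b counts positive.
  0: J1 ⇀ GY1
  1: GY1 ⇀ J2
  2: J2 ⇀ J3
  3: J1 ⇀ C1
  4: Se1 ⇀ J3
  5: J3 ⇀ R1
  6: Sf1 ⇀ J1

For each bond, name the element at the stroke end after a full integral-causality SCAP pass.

#4 →J3  (Se1 fixes effort; stroke away)
#6 →Sf1  (Sf1 fixes flow; stroke at Sf1)
#2 →J2  (common-e at J3 fixed by 4)
#5 →R1  (common-e at J3 fixed by 4)
#1 →GY1  (common-e at J2 fixed by 2)
#0 →GY1  (GY1 both-in/both-out from 1)
#3 →J1  (only one effort-in slot at J1)

b0 stroke at GY1
b1 stroke at GY1
b2 stroke at J2
b3 stroke at J1
b4 stroke at J3
b5 stroke at R1
b6 stroke at Sf1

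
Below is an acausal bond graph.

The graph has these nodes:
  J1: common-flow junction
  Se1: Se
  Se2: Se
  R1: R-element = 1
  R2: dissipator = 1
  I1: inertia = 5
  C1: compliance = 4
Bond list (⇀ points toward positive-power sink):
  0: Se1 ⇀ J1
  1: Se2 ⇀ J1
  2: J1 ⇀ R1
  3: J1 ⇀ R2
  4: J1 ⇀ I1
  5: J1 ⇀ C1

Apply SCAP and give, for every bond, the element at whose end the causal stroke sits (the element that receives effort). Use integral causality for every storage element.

bond 0 →J1
bond 1 →J1
bond 2 →J1
bond 3 →J1
bond 4 →I1
bond 5 →J1

b0 |J1  (Se1: effort source, stroke at far end)
b1 |J1  (Se2: effort source, stroke at far end)
b4 |I1  (I1 outputs flow p/I1)
b2 |J1  (1-jn J1 has f-setter on 4)
b3 |J1  (common-f at J1 fixed by 4)
b5 |J1  (1-jn J1 has f-setter on 4)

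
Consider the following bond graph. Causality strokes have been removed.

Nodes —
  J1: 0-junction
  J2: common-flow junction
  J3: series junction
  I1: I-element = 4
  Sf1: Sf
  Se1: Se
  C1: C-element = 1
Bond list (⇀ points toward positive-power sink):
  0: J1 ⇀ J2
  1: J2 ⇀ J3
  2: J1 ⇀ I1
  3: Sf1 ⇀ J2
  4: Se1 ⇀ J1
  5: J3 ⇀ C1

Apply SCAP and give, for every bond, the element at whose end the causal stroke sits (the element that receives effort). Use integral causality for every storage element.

bond 3 stroke→Sf1  (Sf1 (Sf) sets flow on bond)
bond 4 stroke→J1  (Se1 (Se) sets effort on bond)
bond 0 stroke→J2  (J1: bond 4 brought effort, rest push out)
bond 2 stroke→I1  (J1 effort already set via bond 4)
bond 1 stroke→J2  (common-f at J2 fixed by 3)
bond 5 stroke→J3  (J3 flow already set via bond 1)

b0 →J2
b1 →J2
b2 →I1
b3 →Sf1
b4 →J1
b5 →J3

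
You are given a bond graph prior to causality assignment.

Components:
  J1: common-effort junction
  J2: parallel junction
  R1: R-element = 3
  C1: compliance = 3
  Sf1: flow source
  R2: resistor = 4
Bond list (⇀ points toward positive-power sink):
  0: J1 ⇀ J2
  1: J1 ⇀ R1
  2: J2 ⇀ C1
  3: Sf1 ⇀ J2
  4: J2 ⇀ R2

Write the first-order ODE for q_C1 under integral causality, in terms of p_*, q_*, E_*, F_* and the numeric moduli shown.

bond 3 stroke→Sf1  (source Sf1 imposes f)
bond 2 stroke→J2  (C1: C, integral causality)
bond 0 stroke→J1  (J2 effort already set via bond 2)
bond 4 stroke→R2  (0-jn J2 has e-setter on 2)
bond 1 stroke→R1  (common-e at J1 fixed by 0)

dq_C1/dt = F_Sf1 - 7*q_C1/36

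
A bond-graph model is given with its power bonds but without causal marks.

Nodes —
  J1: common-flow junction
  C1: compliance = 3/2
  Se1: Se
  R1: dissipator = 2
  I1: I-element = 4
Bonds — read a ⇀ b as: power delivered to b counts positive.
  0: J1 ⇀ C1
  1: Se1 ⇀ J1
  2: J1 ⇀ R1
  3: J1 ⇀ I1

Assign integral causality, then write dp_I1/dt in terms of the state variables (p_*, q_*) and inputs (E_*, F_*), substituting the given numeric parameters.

b1 stroke at J1  (source Se1 imposes e)
b0 stroke at J1  (C1 outputs effort q/C1)
b3 stroke at I1  (prefer integral on I1)
b2 stroke at J1  (J1 flow already set via bond 3)

dp_I1/dt = E_Se1 - p_I1/2 - 2*q_C1/3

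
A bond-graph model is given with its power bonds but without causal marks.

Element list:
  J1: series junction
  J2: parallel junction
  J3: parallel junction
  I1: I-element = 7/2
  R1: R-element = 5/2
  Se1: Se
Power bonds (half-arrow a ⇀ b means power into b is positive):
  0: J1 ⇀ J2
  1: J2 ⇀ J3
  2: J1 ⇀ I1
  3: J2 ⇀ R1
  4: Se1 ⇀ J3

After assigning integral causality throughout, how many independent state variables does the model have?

1  (I1 all integral)

#4 |J3  (Se1: effort source, stroke at far end)
#1 |J2  (common-e at J3 fixed by 4)
#0 |J1  (common-e at J2 fixed by 1)
#3 |R1  (J2: bond 1 brought effort, rest push out)
#2 |I1  (only one flow-in slot at J1)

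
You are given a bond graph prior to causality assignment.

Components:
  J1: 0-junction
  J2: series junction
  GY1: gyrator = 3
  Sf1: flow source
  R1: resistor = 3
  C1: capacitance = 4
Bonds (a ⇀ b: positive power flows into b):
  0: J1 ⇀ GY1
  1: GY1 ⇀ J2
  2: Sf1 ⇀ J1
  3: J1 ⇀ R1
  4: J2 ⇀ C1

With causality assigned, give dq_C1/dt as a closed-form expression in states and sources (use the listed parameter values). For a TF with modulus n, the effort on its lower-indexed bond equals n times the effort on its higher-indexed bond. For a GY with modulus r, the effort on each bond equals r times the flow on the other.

dq_C1/dt = F_Sf1 - q_C1/12

b2 →Sf1  (Sf1 (Sf) sets flow on bond)
b4 →J2  (C1 integral (e out))
b1 →GY1  (only one flow-in slot at J2)
b0 →GY1  (GY1 both-in/both-out from 1)
b3 →J1  (J1 needs exactly one e-in)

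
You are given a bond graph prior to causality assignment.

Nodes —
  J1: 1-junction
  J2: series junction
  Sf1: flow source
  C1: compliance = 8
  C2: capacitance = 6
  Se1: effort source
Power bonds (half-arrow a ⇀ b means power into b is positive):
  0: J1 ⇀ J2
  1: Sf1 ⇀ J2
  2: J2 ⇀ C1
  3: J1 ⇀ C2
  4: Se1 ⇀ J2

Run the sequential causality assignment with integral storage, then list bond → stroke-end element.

#1 stroke→Sf1  (Sf1 fixes flow; stroke at Sf1)
#4 stroke→J2  (Se1 (Se) sets effort on bond)
#0 stroke→J2  (1-jn J2 has f-setter on 1)
#2 stroke→J2  (J2 flow already set via bond 1)
#3 stroke→J1  (J1: bond 0 brought flow, rest push out)

#0 stroke at J2
#1 stroke at Sf1
#2 stroke at J2
#3 stroke at J1
#4 stroke at J2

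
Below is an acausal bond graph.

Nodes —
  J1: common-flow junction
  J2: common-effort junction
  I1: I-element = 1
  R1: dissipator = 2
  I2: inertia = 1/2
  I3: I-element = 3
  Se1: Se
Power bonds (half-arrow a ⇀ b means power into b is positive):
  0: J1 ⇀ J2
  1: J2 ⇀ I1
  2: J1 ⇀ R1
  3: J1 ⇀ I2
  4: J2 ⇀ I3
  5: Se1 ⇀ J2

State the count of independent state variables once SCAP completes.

b5 |J2  (Se1 fixes effort; stroke away)
b0 |J1  (0-jn J2 has e-setter on 5)
b1 |I1  (common-e at J2 fixed by 5)
b4 |I3  (J2: bond 5 brought effort, rest push out)
b3 |I2  (I2 integral (f out))
b2 |J1  (J1 flow already set via bond 3)

3  (I1, I2, I3 all integral)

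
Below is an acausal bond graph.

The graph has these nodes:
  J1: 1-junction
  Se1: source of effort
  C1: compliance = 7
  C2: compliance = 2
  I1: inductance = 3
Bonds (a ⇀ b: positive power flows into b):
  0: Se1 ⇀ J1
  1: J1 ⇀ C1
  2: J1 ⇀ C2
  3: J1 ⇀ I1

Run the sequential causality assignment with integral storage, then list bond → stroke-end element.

b0 →J1  (Se1 (Se) sets effort on bond)
b1 →J1  (C1: C, integral causality)
b2 →J1  (prefer integral on C2)
b3 →I1  (only one flow-in slot at J1)

b0 →J1
b1 →J1
b2 →J1
b3 →I1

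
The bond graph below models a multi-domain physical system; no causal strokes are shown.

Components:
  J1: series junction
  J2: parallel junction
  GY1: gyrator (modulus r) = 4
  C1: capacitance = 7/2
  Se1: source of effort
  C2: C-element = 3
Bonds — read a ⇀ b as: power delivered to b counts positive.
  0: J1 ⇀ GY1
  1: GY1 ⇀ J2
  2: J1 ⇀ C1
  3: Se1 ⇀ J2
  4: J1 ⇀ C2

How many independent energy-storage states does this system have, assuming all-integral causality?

2  (C1, C2 all integral)

#3 |J2  (Se1: effort source, stroke at far end)
#1 |GY1  (common-e at J2 fixed by 3)
#0 |GY1  (GY GY1: same side as bond 1)
#2 |J1  (J1 flow already set via bond 0)
#4 |J1  (1-jn J1 has f-setter on 0)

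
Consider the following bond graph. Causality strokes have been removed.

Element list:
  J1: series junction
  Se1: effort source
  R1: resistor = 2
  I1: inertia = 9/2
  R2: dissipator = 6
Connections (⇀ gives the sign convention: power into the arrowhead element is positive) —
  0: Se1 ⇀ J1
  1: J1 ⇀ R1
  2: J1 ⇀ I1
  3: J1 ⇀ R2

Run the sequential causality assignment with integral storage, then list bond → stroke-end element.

#0 →J1  (source Se1 imposes e)
#2 →I1  (prefer integral on I1)
#1 →J1  (J1: bond 2 brought flow, rest push out)
#3 →J1  (1-jn J1 has f-setter on 2)

b0 |J1
b1 |J1
b2 |I1
b3 |J1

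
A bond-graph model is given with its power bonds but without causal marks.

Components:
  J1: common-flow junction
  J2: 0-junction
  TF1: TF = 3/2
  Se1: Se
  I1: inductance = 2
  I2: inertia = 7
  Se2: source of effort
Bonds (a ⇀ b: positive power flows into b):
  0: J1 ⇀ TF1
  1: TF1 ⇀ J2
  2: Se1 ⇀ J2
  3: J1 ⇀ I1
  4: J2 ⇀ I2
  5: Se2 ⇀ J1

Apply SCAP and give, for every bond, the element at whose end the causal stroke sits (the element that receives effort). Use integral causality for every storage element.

β0 |J1
β1 |TF1
β2 |J2
β3 |I1
β4 |I2
β5 |J1

#2 stroke at J2  (Se1: effort source, stroke at far end)
#5 stroke at J1  (Se2 (Se) sets effort on bond)
#1 stroke at TF1  (common-e at J2 fixed by 2)
#4 stroke at I2  (common-e at J2 fixed by 2)
#0 stroke at J1  (TF TF1: opposite of bond 1)
#3 stroke at I1  (J1 needs exactly one f-in)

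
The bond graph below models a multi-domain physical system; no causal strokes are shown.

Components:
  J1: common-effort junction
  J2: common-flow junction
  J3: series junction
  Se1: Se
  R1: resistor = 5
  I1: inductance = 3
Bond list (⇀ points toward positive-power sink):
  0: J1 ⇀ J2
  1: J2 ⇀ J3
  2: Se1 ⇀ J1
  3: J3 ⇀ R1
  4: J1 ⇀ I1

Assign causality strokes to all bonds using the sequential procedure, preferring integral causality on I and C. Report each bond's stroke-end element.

β0 |J2
β1 |J3
β2 |J1
β3 |R1
β4 |I1

#2 stroke at J1  (Se1 (Se) sets effort on bond)
#0 stroke at J2  (J1 effort already set via bond 2)
#4 stroke at I1  (J1: bond 2 brought effort, rest push out)
#1 stroke at J3  (only one flow-in slot at J2)
#3 stroke at R1  (closing 1-jn rule on J3)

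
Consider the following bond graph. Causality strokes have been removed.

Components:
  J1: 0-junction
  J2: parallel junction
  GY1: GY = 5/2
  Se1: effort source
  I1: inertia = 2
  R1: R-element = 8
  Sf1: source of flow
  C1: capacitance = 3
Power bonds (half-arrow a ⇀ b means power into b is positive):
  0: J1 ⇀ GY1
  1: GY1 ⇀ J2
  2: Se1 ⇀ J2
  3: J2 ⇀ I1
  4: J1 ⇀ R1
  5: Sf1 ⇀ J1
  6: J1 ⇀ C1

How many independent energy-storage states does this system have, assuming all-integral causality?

2  (C1, I1 all integral)

bond 2 →J2  (Se1 (Se) sets effort on bond)
bond 5 →Sf1  (source Sf1 imposes f)
bond 1 →GY1  (J2: bond 2 brought effort, rest push out)
bond 3 →I1  (J2 effort already set via bond 2)
bond 0 →GY1  (through GY1, causality inverts; strokes same side of GY1)
bond 6 →J1  (C1: C, integral causality)
bond 4 →R1  (0-jn J1 has e-setter on 6)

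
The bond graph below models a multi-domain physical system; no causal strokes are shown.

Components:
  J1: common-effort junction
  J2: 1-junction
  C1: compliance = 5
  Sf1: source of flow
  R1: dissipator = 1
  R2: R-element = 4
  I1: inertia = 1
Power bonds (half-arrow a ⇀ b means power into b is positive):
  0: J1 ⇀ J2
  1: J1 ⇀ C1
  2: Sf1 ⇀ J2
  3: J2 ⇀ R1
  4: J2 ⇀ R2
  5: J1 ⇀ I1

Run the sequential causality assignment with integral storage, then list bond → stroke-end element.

#2 |Sf1  (Sf1: flow source, stroke at near end)
#0 |J2  (J2: bond 2 brought flow, rest push out)
#3 |J2  (J2: bond 2 brought flow, rest push out)
#4 |J2  (J2 flow already set via bond 2)
#1 |J1  (C1 integral (e out))
#5 |I1  (0-jn J1 has e-setter on 1)

b0 |J2
b1 |J1
b2 |Sf1
b3 |J2
b4 |J2
b5 |I1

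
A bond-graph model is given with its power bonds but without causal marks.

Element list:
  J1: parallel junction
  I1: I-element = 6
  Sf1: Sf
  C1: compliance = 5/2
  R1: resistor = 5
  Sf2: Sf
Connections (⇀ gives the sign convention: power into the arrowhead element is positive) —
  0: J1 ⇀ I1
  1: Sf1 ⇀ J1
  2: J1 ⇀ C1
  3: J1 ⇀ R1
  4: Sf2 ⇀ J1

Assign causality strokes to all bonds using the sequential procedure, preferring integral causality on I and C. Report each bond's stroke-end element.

b1 →Sf1  (source Sf1 imposes f)
b4 →Sf2  (source Sf2 imposes f)
b0 →I1  (I1: I, integral causality)
b2 →J1  (C1 outputs effort q/C1)
b3 →R1  (J1 effort already set via bond 2)

#0 stroke→I1
#1 stroke→Sf1
#2 stroke→J1
#3 stroke→R1
#4 stroke→Sf2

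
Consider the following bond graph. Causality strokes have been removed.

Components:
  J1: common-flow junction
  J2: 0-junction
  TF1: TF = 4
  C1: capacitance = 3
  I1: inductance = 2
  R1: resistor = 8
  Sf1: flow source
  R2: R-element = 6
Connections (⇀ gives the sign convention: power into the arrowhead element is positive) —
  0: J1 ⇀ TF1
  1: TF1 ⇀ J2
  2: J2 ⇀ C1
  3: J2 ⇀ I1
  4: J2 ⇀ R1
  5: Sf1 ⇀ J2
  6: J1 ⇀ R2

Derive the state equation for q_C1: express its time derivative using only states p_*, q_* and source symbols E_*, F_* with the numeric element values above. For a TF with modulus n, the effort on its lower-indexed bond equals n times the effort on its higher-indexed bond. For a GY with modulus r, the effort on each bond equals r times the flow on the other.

b5 →Sf1  (Sf1 fixes flow; stroke at Sf1)
b2 →J2  (C1: C, integral causality)
b1 →TF1  (0-jn J2 has e-setter on 2)
b3 →I1  (J2 effort already set via bond 2)
b4 →R1  (J2 effort already set via bond 2)
b0 →J1  (TF1: transformer flips bond 1)
b6 →R2  (J1: last free bond brings flow in)

dq_C1/dt = F_Sf1 - p_I1/2 - 67*q_C1/72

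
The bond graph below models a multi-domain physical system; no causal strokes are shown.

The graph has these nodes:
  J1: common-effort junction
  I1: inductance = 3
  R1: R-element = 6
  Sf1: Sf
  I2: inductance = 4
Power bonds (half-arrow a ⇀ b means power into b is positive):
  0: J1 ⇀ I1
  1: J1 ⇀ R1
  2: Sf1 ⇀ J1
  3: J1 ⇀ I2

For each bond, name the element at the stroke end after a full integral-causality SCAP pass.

bond 2 stroke→Sf1  (source Sf1 imposes f)
bond 0 stroke→I1  (I1 integral (f out))
bond 3 stroke→I2  (prefer integral on I2)
bond 1 stroke→J1  (J1 needs exactly one e-in)

β0 stroke at I1
β1 stroke at J1
β2 stroke at Sf1
β3 stroke at I2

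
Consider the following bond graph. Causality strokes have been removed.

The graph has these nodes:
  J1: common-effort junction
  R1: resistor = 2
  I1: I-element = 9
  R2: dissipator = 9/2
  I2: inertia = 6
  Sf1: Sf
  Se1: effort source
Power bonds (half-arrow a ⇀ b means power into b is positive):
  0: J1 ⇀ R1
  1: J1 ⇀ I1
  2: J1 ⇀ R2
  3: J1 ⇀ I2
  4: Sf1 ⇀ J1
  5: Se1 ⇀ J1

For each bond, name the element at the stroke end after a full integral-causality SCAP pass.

b0 stroke→R1
b1 stroke→I1
b2 stroke→R2
b3 stroke→I2
b4 stroke→Sf1
b5 stroke→J1

#4 stroke→Sf1  (source Sf1 imposes f)
#5 stroke→J1  (Se1 fixes effort; stroke away)
#0 stroke→R1  (J1 effort already set via bond 5)
#1 stroke→I1  (common-e at J1 fixed by 5)
#2 stroke→R2  (J1 effort already set via bond 5)
#3 stroke→I2  (common-e at J1 fixed by 5)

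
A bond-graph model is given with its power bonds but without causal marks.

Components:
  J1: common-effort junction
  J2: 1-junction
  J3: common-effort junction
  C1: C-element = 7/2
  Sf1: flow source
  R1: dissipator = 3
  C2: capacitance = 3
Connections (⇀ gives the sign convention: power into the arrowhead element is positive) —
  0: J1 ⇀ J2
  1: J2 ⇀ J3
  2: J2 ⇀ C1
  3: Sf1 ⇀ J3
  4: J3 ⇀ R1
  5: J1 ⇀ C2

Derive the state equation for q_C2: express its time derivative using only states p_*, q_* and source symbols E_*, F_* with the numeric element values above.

#3 stroke at Sf1  (Sf1 fixes flow; stroke at Sf1)
#2 stroke at J2  (C1 integral (e out))
#5 stroke at J1  (C2: C, integral causality)
#0 stroke at J2  (0-jn J1 has e-setter on 5)
#1 stroke at J3  (J2 needs exactly one f-in)
#4 stroke at R1  (J3 effort already set via bond 1)

dq_C2/dt = F_Sf1 + 2*q_C1/21 - q_C2/9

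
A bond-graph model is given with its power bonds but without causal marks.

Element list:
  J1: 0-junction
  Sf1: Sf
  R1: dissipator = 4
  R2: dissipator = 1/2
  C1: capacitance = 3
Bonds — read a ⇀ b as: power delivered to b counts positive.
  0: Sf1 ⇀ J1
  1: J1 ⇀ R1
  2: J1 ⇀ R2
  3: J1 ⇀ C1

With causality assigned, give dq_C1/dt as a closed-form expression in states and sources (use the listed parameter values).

bond 0 |Sf1  (source Sf1 imposes f)
bond 3 |J1  (C1 outputs effort q/C1)
bond 1 |R1  (0-jn J1 has e-setter on 3)
bond 2 |R2  (0-jn J1 has e-setter on 3)

dq_C1/dt = F_Sf1 - 3*q_C1/4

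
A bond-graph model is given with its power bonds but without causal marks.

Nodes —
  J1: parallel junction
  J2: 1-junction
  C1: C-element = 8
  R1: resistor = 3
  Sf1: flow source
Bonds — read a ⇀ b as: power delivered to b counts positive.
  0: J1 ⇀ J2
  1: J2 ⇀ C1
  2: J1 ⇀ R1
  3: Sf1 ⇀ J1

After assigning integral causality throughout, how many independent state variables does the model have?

β3 |Sf1  (Sf1 (Sf) sets flow on bond)
β1 |J2  (prefer integral on C1)
β0 |J1  (only one flow-in slot at J2)
β2 |R1  (common-e at J1 fixed by 0)

1  (C1 all integral)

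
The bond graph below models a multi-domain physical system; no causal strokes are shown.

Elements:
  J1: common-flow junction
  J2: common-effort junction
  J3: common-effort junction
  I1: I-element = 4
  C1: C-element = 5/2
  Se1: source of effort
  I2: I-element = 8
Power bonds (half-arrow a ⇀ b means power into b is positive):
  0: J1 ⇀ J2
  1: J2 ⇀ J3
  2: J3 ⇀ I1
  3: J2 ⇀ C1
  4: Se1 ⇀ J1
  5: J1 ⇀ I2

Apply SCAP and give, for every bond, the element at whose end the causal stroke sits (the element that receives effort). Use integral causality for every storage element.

β4 |J1  (Se1 (Se) sets effort on bond)
β2 |I1  (I1 integral (f out))
β1 |J3  (J3 needs exactly one e-in)
β3 |J2  (prefer integral on C1)
β0 |J1  (J2: bond 3 brought effort, rest push out)
β5 |I2  (closing 1-jn rule on J1)

β0 stroke→J1
β1 stroke→J3
β2 stroke→I1
β3 stroke→J2
β4 stroke→J1
β5 stroke→I2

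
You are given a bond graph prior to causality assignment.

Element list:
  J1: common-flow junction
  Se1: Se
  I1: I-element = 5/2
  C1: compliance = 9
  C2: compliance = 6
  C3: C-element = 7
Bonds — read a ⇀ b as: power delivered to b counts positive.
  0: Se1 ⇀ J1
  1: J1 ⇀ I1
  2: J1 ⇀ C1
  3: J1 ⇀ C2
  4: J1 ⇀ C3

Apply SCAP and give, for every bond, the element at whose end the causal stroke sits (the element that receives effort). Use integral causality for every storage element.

bond 0 stroke at J1  (Se1 (Se) sets effort on bond)
bond 1 stroke at I1  (prefer integral on I1)
bond 2 stroke at J1  (J1: bond 1 brought flow, rest push out)
bond 3 stroke at J1  (common-f at J1 fixed by 1)
bond 4 stroke at J1  (J1: bond 1 brought flow, rest push out)

bond 0 →J1
bond 1 →I1
bond 2 →J1
bond 3 →J1
bond 4 →J1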